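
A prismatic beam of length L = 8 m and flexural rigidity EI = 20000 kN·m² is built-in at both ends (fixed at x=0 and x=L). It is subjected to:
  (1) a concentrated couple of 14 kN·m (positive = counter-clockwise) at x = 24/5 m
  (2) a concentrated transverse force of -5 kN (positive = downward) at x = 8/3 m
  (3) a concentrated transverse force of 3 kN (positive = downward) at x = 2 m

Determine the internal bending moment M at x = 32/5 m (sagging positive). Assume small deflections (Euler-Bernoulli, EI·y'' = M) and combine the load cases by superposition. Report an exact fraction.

Load 1 — applied couple M₀=14 kN·m at a=24/5 m (b=L-a=16/5):
  M_1 = R_Ax - M_A - M₀  [x>a] with R_A=63/25, M_A=112/25 = (63/25)·(32/5) - (112/25) - 14 = -294/125 kN·m
Load 2 — point force P=-5 kN at a=8/3 m (b=L-a=16/3):
  M_2 = Pa²(a+3b)(L-x)/L³ - Pa²b/L²  [x>a] = (-5)·(8/3)²·((8/3)+3·(16/3))·(8-(32/5))/8³ - (-5)·(8/3)²·(16/3)/8² = 8/9 kN·m
Load 3 — point force P=3 kN at a=2 m (b=L-a=6):
  M_3 = Pa²(a+3b)(L-x)/L³ - Pa²b/L²  [x>a] = 3·2²·(2+3·6)·(8-(32/5))/8³ - 3·2²·6/8² = -3/8 kN·m
Superposition: M = Σ M_i = -16543/9000 kN·m ≈ -1.838111 kN·m

M(32/5) = -16543/9000 kN·m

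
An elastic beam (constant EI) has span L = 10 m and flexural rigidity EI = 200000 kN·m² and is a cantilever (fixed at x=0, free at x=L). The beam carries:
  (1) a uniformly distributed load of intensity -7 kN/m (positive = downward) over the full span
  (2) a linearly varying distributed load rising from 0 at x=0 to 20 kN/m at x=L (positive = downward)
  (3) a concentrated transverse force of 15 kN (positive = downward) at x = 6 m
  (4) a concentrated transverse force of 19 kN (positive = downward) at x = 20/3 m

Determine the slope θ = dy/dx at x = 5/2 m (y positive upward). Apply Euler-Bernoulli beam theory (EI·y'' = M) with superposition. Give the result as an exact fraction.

θ(5/2) = -2863/512000 rad

Load 1 — uniform load w=-7 kN/m over full span:
  θ_1 = -wx(x²-3Lx+3L²)/(6EI) = -(-7)·(5/2)·((5/2)²-3·10·(5/2)+3·10²)/(6·200000) = 259/76800 rad
Load 2 — triangular load w₀=20 kN/m (0→w₀ over full span):
  θ_2 = (w₀Lx²/4-w₀L²x/3-w₀x⁴/(24L))/EI = (20·10·(5/2)²/4-20·10²·(5/2)/3-20·(5/2)⁴/(24·10))/200000 = -139/20480 rad
Load 3 — point force P=15 kN at a=6 m (b=L-a=4):
  θ_3 = -Px(2a-x)/(2EI)  [x≤a] = -15·(5/2)·(2·6-(5/2))/(2·200000) = -57/64000 rad
Load 4 — point force P=19 kN at a=20/3 m (b=L-a=10/3):
  θ_4 = -Px(2a-x)/(2EI)  [x≤a] = -19·(5/2)·(2·(20/3)-(5/2))/(2·200000) = -247/192000 rad
Superposition: θ = Σ θ_i = -2863/512000 rad ≈ -0.005592 rad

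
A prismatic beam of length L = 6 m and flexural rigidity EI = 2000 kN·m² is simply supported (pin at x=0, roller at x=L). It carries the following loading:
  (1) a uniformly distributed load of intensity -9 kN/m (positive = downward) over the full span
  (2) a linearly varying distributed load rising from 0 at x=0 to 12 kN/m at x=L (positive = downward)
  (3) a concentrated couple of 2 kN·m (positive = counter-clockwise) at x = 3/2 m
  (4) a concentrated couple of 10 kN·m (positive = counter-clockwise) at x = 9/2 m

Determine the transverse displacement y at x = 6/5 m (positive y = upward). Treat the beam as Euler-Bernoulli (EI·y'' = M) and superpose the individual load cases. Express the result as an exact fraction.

Load 1 — uniform load w=-9 kN/m over full span:
  y_1 = -wx(L³-2Lx²+x³)/(24EI) = -(-9)·(6/5)·(6³-2·6·(6/5)²+(6/5)³)/(24·2000) = 7047/156250 m
Load 2 — triangular load w₀=12 kN/m (0→w₀ over full span):
  y_2 = -w₀x(7L⁴-10L²x²+3x⁴)/(360LEI) = -12·(6/5)·(7·6⁴-10·6²·(6/5)²+3·(6/5)⁴)/(360·6·2000) = -55728/1953125 m
Load 3 — applied couple M₀=2 kN·m at a=3/2 m (b=L-a=9/2):
  y_3 = (M₀x³/(6L)+C₁x)/EI  [x≤a] with C₁=M₀(3b²-L²)/(6L)=11/8 = (2·(6/5)³/(6·6)+(11/8)·(6/5))/2000 = 873/1000000 m
Load 4 — applied couple M₀=10 kN·m at a=9/2 m (b=L-a=3/2):
  y_4 = (M₀x³/(6L)+C₁x)/EI  [x≤a] with C₁=M₀(3b²-L²)/(6L)=-65/8 = (10·(6/5)³/(6·6)+(-65/8)·(6/5))/2000 = -927/200000 m
Superposition: y = Σ y_i = 800379/62500000 m ≈ 0.012806 m

y(6/5) = 800379/62500000 m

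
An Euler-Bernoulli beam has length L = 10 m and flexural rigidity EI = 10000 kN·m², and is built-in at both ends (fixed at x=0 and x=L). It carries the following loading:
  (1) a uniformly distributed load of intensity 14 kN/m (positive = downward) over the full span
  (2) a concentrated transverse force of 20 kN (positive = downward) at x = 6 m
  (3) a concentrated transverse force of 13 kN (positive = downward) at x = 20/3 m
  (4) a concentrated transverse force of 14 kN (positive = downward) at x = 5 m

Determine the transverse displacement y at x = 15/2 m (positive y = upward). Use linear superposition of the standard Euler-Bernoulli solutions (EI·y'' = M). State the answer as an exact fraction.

Load 1 — uniform load w=14 kN/m over full span:
  y_1 = -wx²(L-x)²/(24EI) = -14·(15/2)²·(10-(15/2))²/(24·10000) = -21/1024 m
Load 2 — point force P=20 kN at a=6 m (b=L-a=4):
  y_2 = -Pa²(L-x)²(3bL-(3b+a)(L-x))/(6L³EI)  [x>a] = -20·6²·(10-(15/2))²·(3·4·10-(3·4+6)·(10-(15/2)))/(6·10³·10000) = -9/1600 m
Load 3 — point force P=13 kN at a=20/3 m (b=L-a=10/3):
  y_3 = -Pa²(L-x)²(3bL-(3b+a)(L-x))/(6L³EI)  [x>a] = -13·(20/3)²·(10-(15/2))²·(3·(10/3)·10-(3·(10/3)+(20/3))·(10-(15/2)))/(6·10³·10000) = -91/25920 m
Load 4 — point force P=14 kN at a=5 m (b=L-a=5):
  y_4 = -Pa²(L-x)²(3bL-(3b+a)(L-x))/(6L³EI)  [x>a] = -14·5²·(10-(15/2))²·(3·5·10-(3·5+5)·(10-(15/2)))/(6·10³·10000) = -7/1920 m
Superposition: y = Σ y_i = -69029/2073600 m ≈ -0.033289 m

y(15/2) = -69029/2073600 m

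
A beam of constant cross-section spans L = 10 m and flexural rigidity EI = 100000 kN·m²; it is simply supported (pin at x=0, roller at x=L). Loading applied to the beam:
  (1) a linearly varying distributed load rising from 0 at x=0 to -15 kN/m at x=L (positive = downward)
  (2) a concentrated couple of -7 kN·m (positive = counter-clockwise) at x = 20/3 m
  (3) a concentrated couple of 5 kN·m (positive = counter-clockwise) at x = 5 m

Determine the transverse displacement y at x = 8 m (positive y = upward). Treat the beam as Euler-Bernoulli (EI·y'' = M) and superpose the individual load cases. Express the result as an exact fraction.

y(8) = 55963/9000000 m

Load 1 — triangular load w₀=-15 kN/m (0→w₀ over full span):
  y_1 = -w₀x(7L⁴-10L²x²+3x⁴)/(360LEI) = -(-15)·8·(7·10⁴-10·10²·8²+3·8⁴)/(360·10·100000) = 381/62500 m
Load 2 — applied couple M₀=-7 kN·m at a=20/3 m (b=L-a=10/3):
  y_2 = (M₀x³/(6L)-M₀(x-a)²/2+C₁x)/EI  [x>a] with C₁=M₀(3b²-L²)/(6L)=70/9 = ((-7)·8³/(6·10)-(-7)·(8-(20/3))²/2+(70/9)·8)/100000 = 49/562500 m
Load 3 — applied couple M₀=5 kN·m at a=5 m (b=L-a=5):
  y_3 = (M₀x³/(6L)-M₀(x-a)²/2+C₁x)/EI  [x>a] with C₁=M₀(3b²-L²)/(6L)=-25/12 = (5·8³/(6·10)-5·(8-5)²/2+(-25/12)·8)/100000 = 7/200000 m
Superposition: y = Σ y_i = 55963/9000000 m ≈ 0.006218 m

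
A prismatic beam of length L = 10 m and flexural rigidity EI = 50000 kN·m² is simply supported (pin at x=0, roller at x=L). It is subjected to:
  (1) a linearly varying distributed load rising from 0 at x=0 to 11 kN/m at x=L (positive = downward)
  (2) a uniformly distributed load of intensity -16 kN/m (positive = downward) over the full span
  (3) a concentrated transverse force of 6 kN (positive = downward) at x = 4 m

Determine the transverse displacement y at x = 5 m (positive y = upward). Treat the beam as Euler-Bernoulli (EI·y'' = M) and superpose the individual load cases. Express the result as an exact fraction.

y(5) = 19987/800000 m

Load 1 — triangular load w₀=11 kN/m (0→w₀ over full span):
  y_1 = -w₀x(7L⁴-10L²x²+3x⁴)/(360LEI) = -11·5·(7·10⁴-10·10²·5²+3·5⁴)/(360·10·50000) = -11/768 m
Load 2 — uniform load w=-16 kN/m over full span:
  y_2 = -wx(L³-2Lx²+x³)/(24EI) = -(-16)·5·(10³-2·10·5²+5³)/(24·50000) = 1/24 m
Load 3 — point force P=6 kN at a=4 m (b=L-a=6):
  y_3 = -Pa(L-x)(2Lx-a²-x²)/(6LEI)  [x>a] = -6·4·(10-5)·(2·10·5-4²-5²)/(6·10·50000) = -59/25000 m
Superposition: y = Σ y_i = 19987/800000 m ≈ 0.024984 m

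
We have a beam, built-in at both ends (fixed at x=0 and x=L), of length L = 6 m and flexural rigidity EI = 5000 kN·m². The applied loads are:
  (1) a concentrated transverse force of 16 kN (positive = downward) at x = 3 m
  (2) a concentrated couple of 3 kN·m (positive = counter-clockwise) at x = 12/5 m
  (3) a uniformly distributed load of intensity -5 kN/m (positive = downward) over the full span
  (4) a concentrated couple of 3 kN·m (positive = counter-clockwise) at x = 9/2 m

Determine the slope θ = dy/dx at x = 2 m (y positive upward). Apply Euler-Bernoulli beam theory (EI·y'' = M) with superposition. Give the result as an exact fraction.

Load 1 — point force P=16 kN at a=3 m (b=L-a=3):
  θ_1 = -Pb²x(2aL-(3a+b)x)/(2L³EI)  [x≤a] = -16·3²·2·(2·3·6-(3·3+3)·2)/(2·6³·5000) = -1/625 rad
Load 2 — applied couple M₀=3 kN·m at a=12/5 m (b=L-a=18/5):
  θ_2 = (R_Ax²/2 - M_Ax)/EI  [x≤a] with R_A=18/25, M_A=9/25 = ((18/25)·2²/2 - (9/25)·2)/5000 = 9/62500 rad
Load 3 — uniform load w=-5 kN/m over full span:
  θ_3 = -wx(L-x)(L-2x)/(12EI) = -(-5)·2·(6-2)·(6-2·2)/(12·5000) = 1/750 rad
Load 4 — applied couple M₀=3 kN·m at a=9/2 m (b=L-a=3/2):
  θ_4 = (R_Ax²/2 - M_Ax)/EI  [x≤a] with R_A=9/16, M_A=15/16 = ((9/16)·2²/2 - (15/16)·2)/5000 = -3/20000 rad
Superposition: θ = Σ θ_i = -409/1500000 rad ≈ -0.000273 rad

θ(2) = -409/1500000 rad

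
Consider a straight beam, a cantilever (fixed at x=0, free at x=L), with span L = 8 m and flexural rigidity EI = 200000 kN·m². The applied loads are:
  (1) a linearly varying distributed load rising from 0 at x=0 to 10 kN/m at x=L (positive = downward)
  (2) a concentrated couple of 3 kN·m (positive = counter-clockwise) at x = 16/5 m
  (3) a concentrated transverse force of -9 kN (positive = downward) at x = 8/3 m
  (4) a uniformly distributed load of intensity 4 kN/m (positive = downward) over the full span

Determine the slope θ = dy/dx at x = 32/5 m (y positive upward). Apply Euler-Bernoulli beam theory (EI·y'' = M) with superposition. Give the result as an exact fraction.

θ(32/5) = -21809/4687500 rad

Load 1 — triangular load w₀=10 kN/m (0→w₀ over full span):
  θ_1 = (w₀Lx²/4-w₀L²x/3-w₀x⁴/(24L))/EI = (10·8·(32/5)²/4-10·8²·(32/5)/3-10·(32/5)⁴/(24·8))/200000 = -3712/1171875 rad
Load 2 — applied couple M₀=3 kN·m at a=16/5 m (b=L-a=24/5):
  θ_2 = M₀a/EI  [x>a] = 3·(16/5)/200000 = 3/62500 rad
Load 3 — point force P=-9 kN at a=8/3 m (b=L-a=16/3):
  θ_3 = -Pa²/(2EI)  [x>a] = -(-9)·(8/3)²/(2·200000) = 1/6250 rad
Load 4 — uniform load w=4 kN/m over full span:
  θ_4 = -wx(x²-3Lx+3L²)/(6EI) = -4·(32/5)·((32/5)²-3·8·(32/5)+3·8²)/(6·200000) = -1984/1171875 rad
Superposition: θ = Σ θ_i = -21809/4687500 rad ≈ -0.004653 rad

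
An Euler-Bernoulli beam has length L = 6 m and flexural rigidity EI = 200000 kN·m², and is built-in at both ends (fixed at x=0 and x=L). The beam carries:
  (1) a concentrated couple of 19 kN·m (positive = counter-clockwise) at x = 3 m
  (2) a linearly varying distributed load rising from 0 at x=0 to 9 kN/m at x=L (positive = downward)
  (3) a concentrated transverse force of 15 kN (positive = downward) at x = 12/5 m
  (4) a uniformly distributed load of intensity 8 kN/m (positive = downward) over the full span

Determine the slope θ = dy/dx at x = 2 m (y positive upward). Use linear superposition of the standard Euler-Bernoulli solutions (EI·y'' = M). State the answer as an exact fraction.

Load 1 — applied couple M₀=19 kN·m at a=3 m (b=L-a=3):
  θ_1 = (R_Ax²/2 - M_Ax)/EI  [x≤a] with R_A=19/4, M_A=19/4 = ((19/4)·2²/2 - (19/4)·2)/200000 = 0 rad
Load 2 — triangular load w₀=9 kN/m (0→w₀ over full span):
  θ_2 = -w₀(2x(L-x)(L-2x)(x+2L)+x²(L-x)²)/(120LEI) = -9·(2·2·(6-2)·(6-2·2)·(2+2·6)+2²·(6-2)²)/(120·6·200000) = -1/31250 rad
Load 3 — point force P=15 kN at a=12/5 m (b=L-a=18/5):
  θ_3 = -Pb²x(2aL-(3a+b)x)/(2L³EI)  [x≤a] = -15·(18/5)²·2·(2·(12/5)·6-(3·(12/5)+(18/5))·2)/(2·6³·200000) = -81/2500000 rad
Load 4 — uniform load w=8 kN/m over full span:
  θ_4 = -wx(L-x)(L-2x)/(12EI) = -8·2·(6-2)·(6-2·2)/(12·200000) = -1/18750 rad
Superposition: θ = Σ θ_i = -883/7500000 rad ≈ -0.000118 rad

θ(2) = -883/7500000 rad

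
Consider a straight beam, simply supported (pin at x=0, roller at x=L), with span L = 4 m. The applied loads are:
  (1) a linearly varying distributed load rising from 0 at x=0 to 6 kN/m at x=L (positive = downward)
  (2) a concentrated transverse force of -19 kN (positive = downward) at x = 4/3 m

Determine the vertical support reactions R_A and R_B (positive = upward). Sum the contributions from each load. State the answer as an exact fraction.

R_A = -26/3 kN, R_B = 5/3 kN

Load 1 — triangular load w₀=6 kN/m (0→w₀ over full span):
  R_A = w₀L/6 = 6·4/6 = 4 kN
  R_B = w₀L/3 = 6·4/3 = 8 kN
Load 2 — point force P=-19 kN at a=4/3 m (b=L-a=8/3):
  R_A = Pb/L = (-19)·(8/3)/4 = -38/3 kN
  R_B = Pa/L = (-19)·(4/3)/4 = -19/3 kN
Superposition: R_A = -26/3 kN, R_B = 5/3 kN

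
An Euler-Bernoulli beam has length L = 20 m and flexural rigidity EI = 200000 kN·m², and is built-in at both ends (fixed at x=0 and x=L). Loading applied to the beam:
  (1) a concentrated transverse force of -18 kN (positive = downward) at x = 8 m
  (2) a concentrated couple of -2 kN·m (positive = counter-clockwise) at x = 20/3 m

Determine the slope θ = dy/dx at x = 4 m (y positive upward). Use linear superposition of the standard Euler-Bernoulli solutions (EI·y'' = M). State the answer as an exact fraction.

θ(4) = 662/1171875 rad

Load 1 — point force P=-18 kN at a=8 m (b=L-a=12):
  θ_1 = -Pb²x(2aL-(3a+b)x)/(2L³EI)  [x≤a] = -(-18)·12²·4·(2·8·20-(3·8+12)·4)/(2·20³·200000) = 891/1562500 rad
Load 2 — applied couple M₀=-2 kN·m at a=20/3 m (b=L-a=40/3):
  θ_2 = (R_Ax²/2 - M_Ax)/EI  [x≤a] with R_A=-2/15, M_A=0 = ((-2/15)·4²/2 - 0·4)/200000 = -1/187500 rad
Superposition: θ = Σ θ_i = 662/1171875 rad ≈ 0.000565 rad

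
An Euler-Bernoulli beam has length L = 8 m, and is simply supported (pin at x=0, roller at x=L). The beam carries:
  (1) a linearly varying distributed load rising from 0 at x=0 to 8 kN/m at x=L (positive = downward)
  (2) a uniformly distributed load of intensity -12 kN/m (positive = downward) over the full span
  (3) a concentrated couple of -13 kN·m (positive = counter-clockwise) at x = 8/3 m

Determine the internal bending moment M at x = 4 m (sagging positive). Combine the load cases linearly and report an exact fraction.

Load 1 — triangular load w₀=8 kN/m (0→w₀ over full span):
  M_1 = w₀Lx/6 - w₀x³/(6L) = 8·8·4/6 - 8·4³/(6·8) = 32 kN·m
Load 2 — uniform load w=-12 kN/m over full span:
  M_2 = wx(L-x)/2 = (-12)·4·(8-4)/2 = -96 kN·m
Load 3 — applied couple M₀=-13 kN·m at a=8/3 m (b=L-a=16/3):
  M_3 = M₀x/L - M₀  [x>a] = (-13)·4/8 - (-13) = 13/2 kN·m
Superposition: M = Σ M_i = -115/2 kN·m ≈ -57.500000 kN·m

M(4) = -115/2 kN·m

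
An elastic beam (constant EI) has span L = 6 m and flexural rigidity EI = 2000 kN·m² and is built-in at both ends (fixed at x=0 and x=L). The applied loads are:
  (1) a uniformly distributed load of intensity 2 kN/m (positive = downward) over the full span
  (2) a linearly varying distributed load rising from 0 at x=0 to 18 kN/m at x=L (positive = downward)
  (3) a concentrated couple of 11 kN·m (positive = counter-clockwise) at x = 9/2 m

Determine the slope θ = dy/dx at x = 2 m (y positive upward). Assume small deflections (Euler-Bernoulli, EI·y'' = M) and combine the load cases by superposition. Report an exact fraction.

Load 1 — uniform load w=2 kN/m over full span:
  θ_1 = -wx(L-x)(L-2x)/(12EI) = -2·2·(6-2)·(6-2·2)/(12·2000) = -1/750 rad
Load 2 — triangular load w₀=18 kN/m (0→w₀ over full span):
  θ_2 = -w₀(2x(L-x)(L-2x)(x+2L)+x²(L-x)²)/(120LEI) = -18·(2·2·(6-2)·(6-2·2)·(2+2·6)+2²·(6-2)²)/(120·6·2000) = -4/625 rad
Load 3 — applied couple M₀=11 kN·m at a=9/2 m (b=L-a=3/2):
  θ_3 = (R_Ax²/2 - M_Ax)/EI  [x≤a] with R_A=33/16, M_A=55/16 = ((33/16)·2²/2 - (55/16)·2)/2000 = -11/8000 rad
Superposition: θ = Σ θ_i = -1093/120000 rad ≈ -0.009108 rad

θ(2) = -1093/120000 rad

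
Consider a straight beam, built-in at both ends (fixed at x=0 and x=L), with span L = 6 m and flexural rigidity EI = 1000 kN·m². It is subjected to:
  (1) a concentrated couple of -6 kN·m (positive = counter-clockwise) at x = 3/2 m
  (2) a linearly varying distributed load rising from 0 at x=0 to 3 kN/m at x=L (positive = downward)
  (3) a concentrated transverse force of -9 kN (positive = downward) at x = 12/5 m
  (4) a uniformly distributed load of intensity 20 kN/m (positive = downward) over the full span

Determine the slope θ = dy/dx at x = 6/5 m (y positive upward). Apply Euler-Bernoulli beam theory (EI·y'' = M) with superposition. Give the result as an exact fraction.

θ(6/5) = -13284/390625 rad

Load 1 — applied couple M₀=-6 kN·m at a=3/2 m (b=L-a=9/2):
  θ_1 = (R_Ax²/2 - M_Ax)/EI  [x≤a] with R_A=-9/8, M_A=9/8 = ((-9/8)·(6/5)²/2 - (9/8)·(6/5))/1000 = -27/12500 rad
Load 2 — triangular load w₀=3 kN/m (0→w₀ over full span):
  θ_2 = -w₀(2x(L-x)(L-2x)(x+2L)+x²(L-x)²)/(120LEI) = -3·(2·(6/5)·(6-(6/5))·(6-2·(6/5))·((6/5)+2·6)+(6/5)²·(6-(6/5))²)/(120·6·1000) = -189/78125 rad
Load 3 — point force P=-9 kN at a=12/5 m (b=L-a=18/5):
  θ_3 = -Pb²x(2aL-(3a+b)x)/(2L³EI)  [x≤a] = -(-9)·(18/5)²·(6/5)·(2·(12/5)·6-(3·(12/5)+(18/5))·(6/5))/(2·6³·1000) = 8019/1562500 rad
Load 4 — uniform load w=20 kN/m over full span:
  θ_4 = -wx(L-x)(L-2x)/(12EI) = -20·(6/5)·(6-(6/5))·(6-2·(6/5))/(12·1000) = -108/3125 rad
Superposition: θ = Σ θ_i = -13284/390625 rad ≈ -0.034007 rad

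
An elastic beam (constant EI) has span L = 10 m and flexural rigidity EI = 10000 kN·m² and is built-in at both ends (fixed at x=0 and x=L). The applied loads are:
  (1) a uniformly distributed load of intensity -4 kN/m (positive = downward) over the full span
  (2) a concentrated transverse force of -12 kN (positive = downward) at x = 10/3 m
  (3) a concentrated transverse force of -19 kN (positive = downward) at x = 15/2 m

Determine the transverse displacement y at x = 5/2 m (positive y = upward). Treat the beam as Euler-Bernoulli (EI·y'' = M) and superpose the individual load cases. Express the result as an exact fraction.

Load 1 — uniform load w=-4 kN/m over full span:
  y_1 = -wx²(L-x)²/(24EI) = -(-4)·(5/2)²·(10-(5/2))²/(24·10000) = 3/512 m
Load 2 — point force P=-12 kN at a=10/3 m (b=L-a=20/3):
  y_2 = -Pb²x²(3aL-(3a+b)x)/(6L³EI)  [x≤a] = -(-12)·(20/3)²·(5/2)²·(3·(10/3)·10-(3·(10/3)+(20/3))·(5/2))/(6·10³·10000) = 7/2160 m
Load 3 — point force P=-19 kN at a=15/2 m (b=L-a=5/2):
  y_3 = -Pb²x²(3aL-(3a+b)x)/(6L³EI)  [x≤a] = -(-19)·(5/2)²·(5/2)²·(3·(15/2)·10-(3·(15/2)+(5/2))·(5/2))/(6·10³·10000) = 247/122880 m
Superposition: y = Σ y_i = 12287/1105920 m ≈ 0.011110 m

y(5/2) = 12287/1105920 m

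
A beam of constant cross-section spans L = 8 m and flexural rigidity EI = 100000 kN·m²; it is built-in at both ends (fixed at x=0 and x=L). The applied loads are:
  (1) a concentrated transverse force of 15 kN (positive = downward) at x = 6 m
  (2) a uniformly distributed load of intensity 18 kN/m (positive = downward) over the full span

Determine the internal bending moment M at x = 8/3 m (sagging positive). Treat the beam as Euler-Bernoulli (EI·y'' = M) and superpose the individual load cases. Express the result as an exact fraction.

Load 1 — point force P=15 kN at a=6 m (b=L-a=2):
  M_1 = Pb²(3a+b)x/L³ - Pab²/L²  [x≤a] = 15·2²·(3·6+2)·(8/3)/8³ - 15·6·2²/8² = 5/8 kN·m
Load 2 — uniform load w=18 kN/m over full span:
  M_2 = wLx/2 - wL²/12 - wx²/2 = 18·8·(8/3)/2 - 18·8²/12 - 18·(8/3)²/2 = 32 kN·m
Superposition: M = Σ M_i = 261/8 kN·m ≈ 32.625000 kN·m

M(8/3) = 261/8 kN·m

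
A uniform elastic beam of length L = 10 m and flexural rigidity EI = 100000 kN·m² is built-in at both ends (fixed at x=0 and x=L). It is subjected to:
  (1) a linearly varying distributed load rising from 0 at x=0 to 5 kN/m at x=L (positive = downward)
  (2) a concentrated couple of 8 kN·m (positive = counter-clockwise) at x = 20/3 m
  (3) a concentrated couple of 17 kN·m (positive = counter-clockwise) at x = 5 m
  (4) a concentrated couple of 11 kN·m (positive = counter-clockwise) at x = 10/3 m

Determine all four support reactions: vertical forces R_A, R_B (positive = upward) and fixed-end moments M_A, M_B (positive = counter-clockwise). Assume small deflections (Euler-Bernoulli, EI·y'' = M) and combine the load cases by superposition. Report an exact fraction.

R_A = 151/12 kN, M_A = 283/12 kN·m, R_B = 149/12 kN, M_B = -205/12 kN·m

Load 1 — triangular load w₀=5 kN/m (0→w₀ over full span):
  R_A = 3w₀L/20 = 3·5·10/20 = 15/2 kN
  M_A = w₀L²/30 = 5·10²/30 = 50/3 kN·m
  R_B = 7w₀L/20 = 7·5·10/20 = 35/2 kN
  M_B = -w₀L²/20 = -5·10²/20 = -25 kN·m
Load 2 — applied couple M₀=8 kN·m at a=20/3 m (b=L-a=10/3):
  R_A = 6M₀ab/L³ = 6·8·(20/3)·(10/3)/10³ = 16/15 kN
  M_A = M₀b(2a-b)/L² = 8·(10/3)·(2·(20/3)-(10/3))/10² = 8/3 kN·m
  R_B = -6M₀ab/L³ = -6·8·(20/3)·(10/3)/10³ = -16/15 kN
  M_B = M₀a(2b-a)/L² = 8·(20/3)·(2·(10/3)-(20/3))/10² = 0 kN·m
Load 3 — applied couple M₀=17 kN·m at a=5 m (b=L-a=5):
  R_A = 6M₀ab/L³ = 6·17·5·5/10³ = 51/20 kN
  M_A = M₀b(2a-b)/L² = 17·5·(2·5-5)/10² = 17/4 kN·m
  R_B = -6M₀ab/L³ = -6·17·5·5/10³ = -51/20 kN
  M_B = M₀a(2b-a)/L² = 17·5·(2·5-5)/10² = 17/4 kN·m
Load 4 — applied couple M₀=11 kN·m at a=10/3 m (b=L-a=20/3):
  R_A = 6M₀ab/L³ = 6·11·(10/3)·(20/3)/10³ = 22/15 kN
  M_A = M₀b(2a-b)/L² = 11·(20/3)·(2·(10/3)-(20/3))/10² = 0 kN·m
  R_B = -6M₀ab/L³ = -6·11·(10/3)·(20/3)/10³ = -22/15 kN
  M_B = M₀a(2b-a)/L² = 11·(10/3)·(2·(20/3)-(10/3))/10² = 11/3 kN·m
Superposition: R_A = 151/12 kN, M_A = 283/12 kN·m, R_B = 149/12 kN, M_B = -205/12 kN·m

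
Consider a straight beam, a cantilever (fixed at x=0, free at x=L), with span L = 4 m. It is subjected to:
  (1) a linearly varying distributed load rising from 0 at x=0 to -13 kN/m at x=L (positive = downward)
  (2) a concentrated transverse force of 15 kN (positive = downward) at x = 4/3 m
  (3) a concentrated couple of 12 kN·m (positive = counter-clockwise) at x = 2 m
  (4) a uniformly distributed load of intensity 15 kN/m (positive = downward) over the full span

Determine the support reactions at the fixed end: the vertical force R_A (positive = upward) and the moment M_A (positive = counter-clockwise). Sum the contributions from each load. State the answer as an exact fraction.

R_A = 49 kN, M_A = 176/3 kN·m

Load 1 — triangular load w₀=-13 kN/m (0→w₀ over full span):
  R_A = w₀L/2 = (-13)·4/2 = -26 kN
  M_A = w₀L²/3 = (-13)·4²/3 = -208/3 kN·m
Load 2 — point force P=15 kN at a=4/3 m (b=L-a=8/3):
  R_A = P = 15 kN
  M_A = Pa = 15·(4/3) = 20 kN·m
Load 3 — applied couple M₀=12 kN·m at a=2 m (b=L-a=2):
  R_A = 0 kN
  M_A = -M₀ = -12 kN·m
Load 4 — uniform load w=15 kN/m over full span:
  R_A = wL = 15·4 = 60 kN
  M_A = wL²/2 = 15·4²/2 = 120 kN·m
Superposition: R_A = 49 kN, M_A = 176/3 kN·m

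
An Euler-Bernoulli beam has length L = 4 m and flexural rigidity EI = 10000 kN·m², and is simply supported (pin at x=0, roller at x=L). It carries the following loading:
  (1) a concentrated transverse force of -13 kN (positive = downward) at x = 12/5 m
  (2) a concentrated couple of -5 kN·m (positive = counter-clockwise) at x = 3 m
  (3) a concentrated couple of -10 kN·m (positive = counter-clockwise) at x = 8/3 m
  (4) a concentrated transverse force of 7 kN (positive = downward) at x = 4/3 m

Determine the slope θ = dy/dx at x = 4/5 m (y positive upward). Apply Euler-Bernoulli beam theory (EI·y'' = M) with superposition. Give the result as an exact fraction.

θ(4/5) = 851839/810000000 rad

Load 1 — point force P=-13 kN at a=12/5 m (b=L-a=8/5):
  θ_1 = -Pb(L²-b²-3x²)/(6LEI)  [x≤a] = -(-13)·(8/5)·(4²-(8/5)²-3·(4/5)²)/(6·4·10000) = 78/78125 rad
Load 2 — applied couple M₀=-5 kN·m at a=3 m (b=L-a=1):
  θ_2 = (M₀x²/(2L)+C₁)/EI  [x≤a] with C₁=M₀(3b²-L²)/(6L)=65/24 = ((-5)·(4/5)²/(2·4)+(65/24))/10000 = 277/1200000 rad
Load 3 — applied couple M₀=-10 kN·m at a=8/3 m (b=L-a=4/3):
  θ_3 = (M₀x²/(2L)+C₁)/EI  [x≤a] with C₁=M₀(3b²-L²)/(6L)=40/9 = ((-10)·(4/5)²/(2·4)+(40/9))/10000 = 41/112500 rad
Load 4 — point force P=7 kN at a=4/3 m (b=L-a=8/3):
  θ_4 = -Pb(L²-b²-3x²)/(6LEI)  [x≤a] = -7·(8/3)·(4²-(8/3)²-3·(4/5)²)/(6·4·10000) = -686/1265625 rad
Superposition: θ = Σ θ_i = 851839/810000000 rad ≈ 0.001052 rad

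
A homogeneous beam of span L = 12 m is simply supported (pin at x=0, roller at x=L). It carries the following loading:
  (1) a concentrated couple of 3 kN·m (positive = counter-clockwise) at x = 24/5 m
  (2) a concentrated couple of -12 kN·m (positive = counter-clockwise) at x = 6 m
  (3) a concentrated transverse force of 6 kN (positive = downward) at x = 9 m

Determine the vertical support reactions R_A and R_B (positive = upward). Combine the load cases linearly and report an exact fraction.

R_A = 3/4 kN, R_B = 21/4 kN

Load 1 — applied couple M₀=3 kN·m at a=24/5 m (b=L-a=36/5):
  R_A = M₀/L = 3/12 = 1/4 kN
  R_B = -M₀/L = -3/12 = -1/4 kN
Load 2 — applied couple M₀=-12 kN·m at a=6 m (b=L-a=6):
  R_A = M₀/L = (-12)/12 = -1 kN
  R_B = -M₀/L = -(-12)/12 = 1 kN
Load 3 — point force P=6 kN at a=9 m (b=L-a=3):
  R_A = Pb/L = 6·3/12 = 3/2 kN
  R_B = Pa/L = 6·9/12 = 9/2 kN
Superposition: R_A = 3/4 kN, R_B = 21/4 kN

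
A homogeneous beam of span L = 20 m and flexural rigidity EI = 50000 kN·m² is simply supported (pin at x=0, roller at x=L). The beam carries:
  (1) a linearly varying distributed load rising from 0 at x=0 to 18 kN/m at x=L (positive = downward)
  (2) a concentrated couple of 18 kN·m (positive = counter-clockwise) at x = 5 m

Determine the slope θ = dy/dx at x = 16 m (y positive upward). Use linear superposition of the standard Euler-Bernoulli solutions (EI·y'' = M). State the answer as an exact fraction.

Load 1 — triangular load w₀=18 kN/m (0→w₀ over full span):
  θ_1 = -w₀(7L⁴-30L²x²+15x⁴)/(360LEI) = -18·(7·20⁴-30·20²·16²+15·16⁴)/(360·20·50000) = 757/15625 rad
Load 2 — applied couple M₀=18 kN·m at a=5 m (b=L-a=15):
  θ_2 = (M₀x²/(2L)-M₀(x-a)+C₁)/EI  [x>a] with C₁=M₀(3b²-L²)/(6L)=165/4 = (18·16²/(2·20)-18·(16-5)+(165/4))/50000 = -831/1000000 rad
Superposition: θ = Σ θ_i = 47617/1000000 rad ≈ 0.047617 rad

θ(16) = 47617/1000000 rad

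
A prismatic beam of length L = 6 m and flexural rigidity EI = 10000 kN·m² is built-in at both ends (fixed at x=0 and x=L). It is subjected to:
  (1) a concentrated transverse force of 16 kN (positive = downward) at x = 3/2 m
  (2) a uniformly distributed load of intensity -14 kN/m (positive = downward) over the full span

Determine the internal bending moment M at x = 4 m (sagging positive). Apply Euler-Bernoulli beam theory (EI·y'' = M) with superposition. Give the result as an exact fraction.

M(4) = -27/2 kN·m

Load 1 — point force P=16 kN at a=3/2 m (b=L-a=9/2):
  M_1 = Pa²(a+3b)(L-x)/L³ - Pa²b/L²  [x>a] = 16·(3/2)²·((3/2)+3·(9/2))·(6-4)/6³ - 16·(3/2)²·(9/2)/6² = 1/2 kN·m
Load 2 — uniform load w=-14 kN/m over full span:
  M_2 = wLx/2 - wL²/12 - wx²/2 = (-14)·6·4/2 - (-14)·6²/12 - (-14)·4²/2 = -14 kN·m
Superposition: M = Σ M_i = -27/2 kN·m ≈ -13.500000 kN·m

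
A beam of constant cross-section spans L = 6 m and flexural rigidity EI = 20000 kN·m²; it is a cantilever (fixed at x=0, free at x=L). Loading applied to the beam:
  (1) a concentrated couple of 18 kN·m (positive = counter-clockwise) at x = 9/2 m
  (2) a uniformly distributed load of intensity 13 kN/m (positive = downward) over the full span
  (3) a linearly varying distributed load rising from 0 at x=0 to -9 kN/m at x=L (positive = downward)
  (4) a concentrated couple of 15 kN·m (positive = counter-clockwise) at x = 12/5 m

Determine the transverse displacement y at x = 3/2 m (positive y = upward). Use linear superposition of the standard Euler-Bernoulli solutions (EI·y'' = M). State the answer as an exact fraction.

Load 1 — applied couple M₀=18 kN·m at a=9/2 m (b=L-a=3/2):
  y_1 = M₀x²/(2EI)  [x≤a] = 18·(3/2)²/(2·20000) = 81/80000 m
Load 2 — uniform load w=13 kN/m over full span:
  y_2 = -wx²(x²-4Lx+6L²)/(24EI) = -13·(3/2)²·((3/2)²-4·6·(3/2)+6·6²)/(24·20000) = -28431/2560000 m
Load 3 — triangular load w₀=-9 kN/m (0→w₀ over full span):
  y_3 = (w₀Lx³/12-w₀L²x²/6-w₀x⁵/(120L))/EI = ((-9)·6·(3/2)³/12-(-9)·6²·(3/2)²/6-(-9)·(3/2)⁵/(120·6))/20000 = 272403/51200000 m
Load 4 — applied couple M₀=15 kN·m at a=12/5 m (b=L-a=18/5):
  y_4 = M₀x²/(2EI)  [x≤a] = 15·(3/2)²/(2·20000) = 27/32000 m
Superposition: y = Σ y_i = -201177/51200000 m ≈ -0.003929 m

y(3/2) = -201177/51200000 m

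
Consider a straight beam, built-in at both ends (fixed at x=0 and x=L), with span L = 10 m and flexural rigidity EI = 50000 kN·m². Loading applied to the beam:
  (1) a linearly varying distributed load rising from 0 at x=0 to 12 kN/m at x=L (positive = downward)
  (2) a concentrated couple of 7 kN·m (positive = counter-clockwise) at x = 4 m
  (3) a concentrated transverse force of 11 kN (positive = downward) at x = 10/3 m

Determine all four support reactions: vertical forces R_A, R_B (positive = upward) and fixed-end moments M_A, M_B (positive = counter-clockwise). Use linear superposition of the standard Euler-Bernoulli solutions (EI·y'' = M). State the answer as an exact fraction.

Load 1 — triangular load w₀=12 kN/m (0→w₀ over full span):
  R_A = 3w₀L/20 = 3·12·10/20 = 18 kN
  M_A = w₀L²/30 = 12·10²/30 = 40 kN·m
  R_B = 7w₀L/20 = 7·12·10/20 = 42 kN
  M_B = -w₀L²/20 = -12·10²/20 = -60 kN·m
Load 2 — applied couple M₀=7 kN·m at a=4 m (b=L-a=6):
  R_A = 6M₀ab/L³ = 6·7·4·6/10³ = 126/125 kN
  M_A = M₀b(2a-b)/L² = 7·6·(2·4-6)/10² = 21/25 kN·m
  R_B = -6M₀ab/L³ = -6·7·4·6/10³ = -126/125 kN
  M_B = M₀a(2b-a)/L² = 7·4·(2·6-4)/10² = 56/25 kN·m
Load 3 — point force P=11 kN at a=10/3 m (b=L-a=20/3):
  R_A = Pb²(3a+b)/L³ = 11·(20/3)²·(3·(10/3)+(20/3))/10³ = 220/27 kN
  M_A = Pab²/L² = 11·(10/3)·(20/3)²/10² = 440/27 kN·m
  R_B = Pa²(a+3b)/L³ = 11·(10/3)²·((10/3)+3·(20/3))/10³ = 77/27 kN
  M_B = -Pa²b/L² = -11·(10/3)²·(20/3)/10² = -220/27 kN·m
Superposition: R_A = 91652/3375 kN, M_A = 38567/675 kN·m, R_B = 147973/3375 kN, M_B = -44488/675 kN·m

R_A = 91652/3375 kN, M_A = 38567/675 kN·m, R_B = 147973/3375 kN, M_B = -44488/675 kN·m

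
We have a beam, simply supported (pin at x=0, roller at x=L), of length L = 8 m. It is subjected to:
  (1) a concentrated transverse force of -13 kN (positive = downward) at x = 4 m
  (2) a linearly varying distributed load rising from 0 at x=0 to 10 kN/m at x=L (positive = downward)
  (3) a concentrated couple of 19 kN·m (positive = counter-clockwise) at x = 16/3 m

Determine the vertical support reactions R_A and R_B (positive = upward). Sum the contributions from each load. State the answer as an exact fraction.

R_A = 221/24 kN, R_B = 427/24 kN

Load 1 — point force P=-13 kN at a=4 m (b=L-a=4):
  R_A = Pb/L = (-13)·4/8 = -13/2 kN
  R_B = Pa/L = (-13)·4/8 = -13/2 kN
Load 2 — triangular load w₀=10 kN/m (0→w₀ over full span):
  R_A = w₀L/6 = 10·8/6 = 40/3 kN
  R_B = w₀L/3 = 10·8/3 = 80/3 kN
Load 3 — applied couple M₀=19 kN·m at a=16/3 m (b=L-a=8/3):
  R_A = M₀/L = 19/8 kN
  R_B = -M₀/L = -19/8 kN
Superposition: R_A = 221/24 kN, R_B = 427/24 kN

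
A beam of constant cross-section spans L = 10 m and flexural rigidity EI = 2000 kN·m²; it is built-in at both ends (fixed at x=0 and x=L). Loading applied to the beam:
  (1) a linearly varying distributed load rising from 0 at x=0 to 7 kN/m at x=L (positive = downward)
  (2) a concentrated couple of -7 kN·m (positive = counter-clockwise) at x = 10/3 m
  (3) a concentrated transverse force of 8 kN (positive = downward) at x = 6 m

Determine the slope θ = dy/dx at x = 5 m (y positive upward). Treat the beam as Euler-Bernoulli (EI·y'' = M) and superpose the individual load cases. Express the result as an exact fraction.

Load 1 — triangular load w₀=7 kN/m (0→w₀ over full span):
  θ_1 = -w₀(2x(L-x)(L-2x)(x+2L)+x²(L-x)²)/(120LEI) = -7·(2·5·(10-5)·(10-2·5)·(5+2·10)+5²·(10-5)²)/(120·10·2000) = -7/3840 rad
Load 2 — applied couple M₀=-7 kN·m at a=10/3 m (b=L-a=20/3):
  θ_2 = (R_Ax²/2 - M_Ax - M₀(x-a))/EI  [x>a] with R_A=-14/15, M_A=0 = ((-14/15)·5²/2 - 0·5 - (-7)·(5-(10/3)))/2000 = 0 rad
Load 3 — point force P=8 kN at a=6 m (b=L-a=4):
  θ_3 = -Pb²x(2aL-(3a+b)x)/(2L³EI)  [x≤a] = -8·4²·5·(2·6·10-(3·6+4)·5)/(2·10³·2000) = -1/625 rad
Superposition: θ = Σ θ_i = -1643/480000 rad ≈ -0.003423 rad

θ(5) = -1643/480000 rad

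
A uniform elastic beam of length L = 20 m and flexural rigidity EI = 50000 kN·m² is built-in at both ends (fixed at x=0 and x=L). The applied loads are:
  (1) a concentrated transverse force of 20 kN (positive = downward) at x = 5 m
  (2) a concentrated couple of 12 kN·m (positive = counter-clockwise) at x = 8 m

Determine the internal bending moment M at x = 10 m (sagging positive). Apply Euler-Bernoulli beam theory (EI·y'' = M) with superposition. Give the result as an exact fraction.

Load 1 — point force P=20 kN at a=5 m (b=L-a=15):
  M_1 = Pa²(a+3b)(L-x)/L³ - Pa²b/L²  [x>a] = 20·5²·(5+3·15)·(20-10)/20³ - 20·5²·15/20² = 25/2 kN·m
Load 2 — applied couple M₀=12 kN·m at a=8 m (b=L-a=12):
  M_2 = R_Ax - M_A - M₀  [x>a] with R_A=108/125, M_A=36/25 = (108/125)·10 - (36/25) - 12 = -24/5 kN·m
Superposition: M = Σ M_i = 77/10 kN·m ≈ 7.700000 kN·m

M(10) = 77/10 kN·m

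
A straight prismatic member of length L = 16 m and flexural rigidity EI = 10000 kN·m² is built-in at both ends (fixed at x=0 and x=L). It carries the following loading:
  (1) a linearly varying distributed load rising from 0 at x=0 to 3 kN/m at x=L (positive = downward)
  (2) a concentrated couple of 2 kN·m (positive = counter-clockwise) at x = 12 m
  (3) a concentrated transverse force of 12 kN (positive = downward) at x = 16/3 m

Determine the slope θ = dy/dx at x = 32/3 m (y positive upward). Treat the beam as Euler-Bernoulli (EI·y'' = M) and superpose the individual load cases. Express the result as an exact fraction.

Load 1 — triangular load w₀=3 kN/m (0→w₀ over full span):
  θ_1 = -w₀(2x(L-x)(L-2x)(x+2L)+x²(L-x)²)/(120LEI) = -3·(2·(32/3)·(16-(32/3))·(16-2·(32/3))·((32/3)+2·16)+(32/3)²·(16-(32/3))²)/(120·16·10000) = 896/253125 rad
Load 2 — applied couple M₀=2 kN·m at a=12 m (b=L-a=4):
  θ_2 = (R_Ax²/2 - M_Ax)/EI  [x≤a] with R_A=9/64, M_A=5/8 = ((9/64)·(32/3)²/2 - (5/8)·(32/3))/10000 = 1/7500 rad
Load 3 — point force P=12 kN at a=16/3 m (b=L-a=32/3):
  θ_3 = Pa²(L-x)(2bL-(3b+a)(L-x))/(2L³EI)  [x>a] = 12·(16/3)²·(16-(32/3))·(2·(32/3)·16-(3·(32/3)+(16/3))·(16-(32/3)))/(2·16³·10000) = 32/10125 rad
Superposition: θ = Σ θ_i = 6919/1012500 rad ≈ 0.006834 rad

θ(32/3) = 6919/1012500 rad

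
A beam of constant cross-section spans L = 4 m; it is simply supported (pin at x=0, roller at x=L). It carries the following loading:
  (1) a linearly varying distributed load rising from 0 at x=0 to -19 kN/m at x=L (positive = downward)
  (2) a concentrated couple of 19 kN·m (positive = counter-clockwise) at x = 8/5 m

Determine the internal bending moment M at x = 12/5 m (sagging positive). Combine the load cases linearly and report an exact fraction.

Load 1 — triangular load w₀=-19 kN/m (0→w₀ over full span):
  M_1 = w₀Lx/6 - w₀x³/(6L) = (-19)·4·(12/5)/6 - (-19)·(12/5)³/(6·4) = -2432/125 kN·m
Load 2 — applied couple M₀=19 kN·m at a=8/5 m (b=L-a=12/5):
  M_2 = M₀x/L - M₀  [x>a] = 19·(12/5)/4 - 19 = -38/5 kN·m
Superposition: M = Σ M_i = -3382/125 kN·m ≈ -27.056000 kN·m

M(12/5) = -3382/125 kN·m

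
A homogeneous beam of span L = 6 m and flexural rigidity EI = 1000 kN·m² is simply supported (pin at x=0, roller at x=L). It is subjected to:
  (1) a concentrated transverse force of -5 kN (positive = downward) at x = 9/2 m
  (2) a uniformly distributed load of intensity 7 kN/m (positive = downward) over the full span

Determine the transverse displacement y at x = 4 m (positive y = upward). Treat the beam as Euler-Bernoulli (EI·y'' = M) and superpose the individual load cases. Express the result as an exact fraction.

y(4) = -703/8000 m

Load 1 — point force P=-5 kN at a=9/2 m (b=L-a=3/2):
  y_1 = -Pbx(L²-b²-x²)/(6LEI)  [x≤a] = -(-5)·(3/2)·4·(6²-(3/2)²-4²)/(6·6·1000) = 71/4800 m
Load 2 — uniform load w=7 kN/m over full span:
  y_2 = -wx(L³-2Lx²+x³)/(24EI) = -7·4·(6³-2·6·4²+4³)/(24·1000) = -77/750 m
Superposition: y = Σ y_i = -703/8000 m ≈ -0.087875 m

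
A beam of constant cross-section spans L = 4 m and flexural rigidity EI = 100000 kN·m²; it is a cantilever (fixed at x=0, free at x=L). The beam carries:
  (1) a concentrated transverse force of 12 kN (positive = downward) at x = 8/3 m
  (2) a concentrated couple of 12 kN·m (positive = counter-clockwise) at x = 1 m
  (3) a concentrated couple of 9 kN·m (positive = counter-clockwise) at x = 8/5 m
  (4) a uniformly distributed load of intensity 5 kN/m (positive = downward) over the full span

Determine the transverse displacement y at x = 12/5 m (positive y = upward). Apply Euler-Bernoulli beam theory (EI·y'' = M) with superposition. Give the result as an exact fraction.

Load 1 — point force P=12 kN at a=8/3 m (b=L-a=4/3):
  y_1 = -Px²(3a-x)/(6EI)  [x≤a] = -12·(12/5)²·(3·(8/3)-(12/5))/(6·100000) = -252/390625 m
Load 2 — applied couple M₀=12 kN·m at a=1 m (b=L-a=3):
  y_2 = M₀a(2x-a)/(2EI)  [x>a] = 12·1·(2·(12/5)-1)/(2·100000) = 57/250000 m
Load 3 — applied couple M₀=9 kN·m at a=8/5 m (b=L-a=12/5):
  y_3 = M₀a(2x-a)/(2EI)  [x>a] = 9·(8/5)·(2·(12/5)-(8/5))/(2·100000) = 18/78125 m
Load 4 — uniform load w=5 kN/m over full span:
  y_4 = -wx²(x²-4Lx+6L²)/(24EI) = -5·(12/5)²·((12/5)²-4·4·(12/5)+6·4²)/(24·100000) = -297/390625 m
Superposition: y = Σ y_i = -5919/6250000 m ≈ -0.000947 m

y(12/5) = -5919/6250000 m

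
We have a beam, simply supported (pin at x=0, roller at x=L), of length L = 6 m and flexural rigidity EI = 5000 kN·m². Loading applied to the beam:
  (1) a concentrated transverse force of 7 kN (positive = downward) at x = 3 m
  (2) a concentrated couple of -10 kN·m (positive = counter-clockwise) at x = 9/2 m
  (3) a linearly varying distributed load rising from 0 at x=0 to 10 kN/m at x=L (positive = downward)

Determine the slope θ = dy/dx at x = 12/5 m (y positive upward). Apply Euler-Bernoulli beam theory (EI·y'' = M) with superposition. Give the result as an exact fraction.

θ(12/5) = -17849/5000000 rad

Load 1 — point force P=7 kN at a=3 m (b=L-a=3):
  θ_1 = -Pb(L²-b²-3x²)/(6LEI)  [x≤a] = -7·3·(6²-3²-3·(12/5)²)/(6·6·5000) = -567/500000 rad
Load 2 — applied couple M₀=-10 kN·m at a=9/2 m (b=L-a=3/2):
  θ_2 = (M₀x²/(2L)+C₁)/EI  [x≤a] with C₁=M₀(3b²-L²)/(6L)=65/8 = ((-10)·(12/5)²/(2·6)+(65/8))/5000 = 133/200000 rad
Load 3 — triangular load w₀=10 kN/m (0→w₀ over full span):
  θ_3 = -w₀(7L⁴-30L²x²+15x⁴)/(360LEI) = -10·(7·6⁴-30·6²·(12/5)²+15·(12/5)⁴)/(360·6·5000) = -969/312500 rad
Superposition: θ = Σ θ_i = -17849/5000000 rad ≈ -0.003570 rad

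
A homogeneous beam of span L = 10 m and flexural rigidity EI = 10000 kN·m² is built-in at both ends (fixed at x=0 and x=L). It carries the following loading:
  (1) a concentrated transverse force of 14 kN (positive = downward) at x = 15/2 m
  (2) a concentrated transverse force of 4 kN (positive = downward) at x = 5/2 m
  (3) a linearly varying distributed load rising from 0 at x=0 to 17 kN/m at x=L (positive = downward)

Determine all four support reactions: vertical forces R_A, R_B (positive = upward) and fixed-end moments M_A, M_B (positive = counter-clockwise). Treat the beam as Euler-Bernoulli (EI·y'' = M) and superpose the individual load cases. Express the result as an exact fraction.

R_A = 497/16 kN, M_A = 3305/48 kN·m, R_B = 1151/16 kN, M_B = -1705/16 kN·m

Load 1 — point force P=14 kN at a=15/2 m (b=L-a=5/2):
  R_A = Pb²(3a+b)/L³ = 14·(5/2)²·(3·(15/2)+(5/2))/10³ = 35/16 kN
  M_A = Pab²/L² = 14·(15/2)·(5/2)²/10² = 105/16 kN·m
  R_B = Pa²(a+3b)/L³ = 14·(15/2)²·((15/2)+3·(5/2))/10³ = 189/16 kN
  M_B = -Pa²b/L² = -14·(15/2)²·(5/2)/10² = -315/16 kN·m
Load 2 — point force P=4 kN at a=5/2 m (b=L-a=15/2):
  R_A = Pb²(3a+b)/L³ = 4·(15/2)²·(3·(5/2)+(15/2))/10³ = 27/8 kN
  M_A = Pab²/L² = 4·(5/2)·(15/2)²/10² = 45/8 kN·m
  R_B = Pa²(a+3b)/L³ = 4·(5/2)²·((5/2)+3·(15/2))/10³ = 5/8 kN
  M_B = -Pa²b/L² = -4·(5/2)²·(15/2)/10² = -15/8 kN·m
Load 3 — triangular load w₀=17 kN/m (0→w₀ over full span):
  R_A = 3w₀L/20 = 3·17·10/20 = 51/2 kN
  M_A = w₀L²/30 = 17·10²/30 = 170/3 kN·m
  R_B = 7w₀L/20 = 7·17·10/20 = 119/2 kN
  M_B = -w₀L²/20 = -17·10²/20 = -85 kN·m
Superposition: R_A = 497/16 kN, M_A = 3305/48 kN·m, R_B = 1151/16 kN, M_B = -1705/16 kN·m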